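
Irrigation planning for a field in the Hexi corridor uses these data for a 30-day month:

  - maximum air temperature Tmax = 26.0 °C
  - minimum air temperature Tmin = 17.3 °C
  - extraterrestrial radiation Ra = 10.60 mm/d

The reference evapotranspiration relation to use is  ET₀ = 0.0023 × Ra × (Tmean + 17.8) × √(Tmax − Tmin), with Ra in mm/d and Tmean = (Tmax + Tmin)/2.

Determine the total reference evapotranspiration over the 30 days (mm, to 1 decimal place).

Tmean = (26.0 + 17.3)/2 = 21.65 °C
ET₀ = 0.0023 × 10.60 × (21.65 + 17.8) × √8.7 = 0.0023 × 10.60 × 39.45 × 2.9496 = 2.8369 mm/d
Over 30 days: 2.8369 × 30 = 85.107 mm

85.1 mm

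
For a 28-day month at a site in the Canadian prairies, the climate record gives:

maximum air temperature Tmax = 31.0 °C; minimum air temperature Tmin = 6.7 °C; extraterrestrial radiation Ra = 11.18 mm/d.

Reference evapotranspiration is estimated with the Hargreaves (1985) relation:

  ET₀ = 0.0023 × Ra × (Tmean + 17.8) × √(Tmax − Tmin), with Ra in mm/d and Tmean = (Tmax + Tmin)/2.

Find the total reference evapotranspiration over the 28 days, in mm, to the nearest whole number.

130 mm

Tmean = (31.0 + 6.7)/2 = 18.85 °C
ET₀ = 0.0023 × 11.18 × (18.85 + 17.8) × √24.3 = 0.0023 × 11.18 × 36.65 × 4.9295 = 4.6457 mm/d
Over 28 days: 4.6457 × 28 = 130.080 mm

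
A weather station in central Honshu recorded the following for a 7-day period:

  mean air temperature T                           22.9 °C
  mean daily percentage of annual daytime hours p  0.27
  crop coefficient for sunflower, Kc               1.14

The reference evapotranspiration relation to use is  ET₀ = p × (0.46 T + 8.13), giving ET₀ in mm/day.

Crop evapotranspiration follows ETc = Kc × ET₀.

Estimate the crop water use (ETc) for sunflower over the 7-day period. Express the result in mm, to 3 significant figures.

ET₀ = 0.27 × (0.46 × 22.9 + 8.13) = 0.27 × 18.664 = 5.0393 mm/d
ETc = Kc × ET₀ = 1.14 × 5.0393 = 5.7448 mm/d
Over 7 days: 5.7448 × 7 = 40.214 mm

40.2 mm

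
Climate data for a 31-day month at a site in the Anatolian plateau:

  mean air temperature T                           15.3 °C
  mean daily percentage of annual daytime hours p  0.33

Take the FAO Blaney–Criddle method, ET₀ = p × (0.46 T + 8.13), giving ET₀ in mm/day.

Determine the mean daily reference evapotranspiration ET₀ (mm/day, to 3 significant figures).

ET₀ = 0.33 × (0.46 × 15.3 + 8.13) = 0.33 × 15.168 = 5.0054 mm/d

5.01 mm/day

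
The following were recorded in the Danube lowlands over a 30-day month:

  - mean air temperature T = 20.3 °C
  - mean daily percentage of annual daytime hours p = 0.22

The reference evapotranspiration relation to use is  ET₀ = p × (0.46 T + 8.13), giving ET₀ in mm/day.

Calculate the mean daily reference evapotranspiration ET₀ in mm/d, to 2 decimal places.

ET₀ = 0.22 × (0.46 × 20.3 + 8.13) = 0.22 × 17.468 = 3.8430 mm/d

3.84 mm/d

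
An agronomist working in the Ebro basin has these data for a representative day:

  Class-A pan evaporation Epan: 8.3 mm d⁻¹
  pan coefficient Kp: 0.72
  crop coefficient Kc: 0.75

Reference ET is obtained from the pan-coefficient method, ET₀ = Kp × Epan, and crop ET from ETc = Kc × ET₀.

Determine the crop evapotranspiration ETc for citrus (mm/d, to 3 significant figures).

ET₀ = 0.72 × 8.3 = 5.9760 mm/d
ETc = Kc × ET₀ = 0.75 × 5.9760 = 4.4820 mm/d

4.48 mm/d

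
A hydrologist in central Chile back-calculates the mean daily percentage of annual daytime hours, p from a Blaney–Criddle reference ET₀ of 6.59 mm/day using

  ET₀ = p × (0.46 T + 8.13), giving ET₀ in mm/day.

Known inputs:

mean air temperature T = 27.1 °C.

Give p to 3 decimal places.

0.320

p = ET₀ / (0.46 T + 8.13) = 6.59 / (0.46 × 27.1 + 8.13) = 6.59 / 20.596 = 0.3200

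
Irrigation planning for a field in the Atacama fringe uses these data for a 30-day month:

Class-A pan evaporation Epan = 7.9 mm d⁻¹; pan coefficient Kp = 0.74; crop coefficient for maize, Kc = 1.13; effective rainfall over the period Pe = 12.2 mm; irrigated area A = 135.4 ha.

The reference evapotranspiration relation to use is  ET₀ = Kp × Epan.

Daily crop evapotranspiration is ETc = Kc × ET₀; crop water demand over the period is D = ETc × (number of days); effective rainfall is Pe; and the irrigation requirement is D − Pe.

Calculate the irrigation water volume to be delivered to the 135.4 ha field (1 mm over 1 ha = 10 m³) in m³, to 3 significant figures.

252000 m³

ET₀ = 0.74 × 7.9 = 5.8460 mm/d
ETc = Kc × ET₀ = 1.13 × 5.8460 = 6.6060 mm/d
Crop demand D = ETc × 30 d = 6.6060 × 30 = 198.180 mm
D − Pe = 198.180 − 12.2 = 185.980 mm
Volume = 185.980 mm × 135.4 ha × 10 = 251816.9 m³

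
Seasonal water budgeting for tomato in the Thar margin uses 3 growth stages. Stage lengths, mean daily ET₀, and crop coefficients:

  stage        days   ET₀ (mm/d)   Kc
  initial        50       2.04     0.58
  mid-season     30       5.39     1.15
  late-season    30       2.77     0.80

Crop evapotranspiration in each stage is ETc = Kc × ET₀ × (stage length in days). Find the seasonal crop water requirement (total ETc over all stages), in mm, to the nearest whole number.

312 mm

initial: 0.58 × 2.04 × 50 = 59.16 mm
mid-season: 1.15 × 5.39 × 30 = 185.96 mm
late-season: 0.80 × 2.77 × 30 = 66.48 mm
Seasonal total = 311.60 mm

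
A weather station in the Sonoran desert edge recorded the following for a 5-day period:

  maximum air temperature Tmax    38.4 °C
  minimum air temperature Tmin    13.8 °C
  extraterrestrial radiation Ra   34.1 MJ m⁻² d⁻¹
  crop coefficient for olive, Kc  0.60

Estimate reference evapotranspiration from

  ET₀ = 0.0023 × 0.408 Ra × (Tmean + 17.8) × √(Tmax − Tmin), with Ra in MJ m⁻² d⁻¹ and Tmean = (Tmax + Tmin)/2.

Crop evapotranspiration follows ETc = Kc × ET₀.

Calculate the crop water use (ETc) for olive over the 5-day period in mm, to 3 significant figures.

20.9 mm

Tmean = (38.4 + 13.8)/2 = 26.10 °C
0.408 Ra = 0.408 × 34.1 = 13.9128 mm/d equivalent
ET₀ = 0.0023 × 13.9128 × (26.10 + 17.8) × √24.6 = 0.0023 × 13.9128 × 43.90 × 4.9598 = 6.9674 mm/d
ETc = Kc × ET₀ = 0.60 × 6.9674 = 4.1804 mm/d
Over 5 days: 4.1804 × 5 = 20.902 mm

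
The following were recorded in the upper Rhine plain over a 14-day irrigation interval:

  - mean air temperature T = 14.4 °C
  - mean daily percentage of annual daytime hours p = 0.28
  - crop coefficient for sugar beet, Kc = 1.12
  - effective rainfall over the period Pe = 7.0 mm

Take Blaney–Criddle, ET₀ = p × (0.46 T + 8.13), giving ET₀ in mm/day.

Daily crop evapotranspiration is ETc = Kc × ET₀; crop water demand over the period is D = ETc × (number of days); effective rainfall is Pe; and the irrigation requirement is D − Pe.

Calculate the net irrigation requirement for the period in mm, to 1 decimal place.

57.8 mm

ET₀ = 0.28 × (0.46 × 14.4 + 8.13) = 0.28 × 14.754 = 4.1311 mm/d
ETc = Kc × ET₀ = 1.12 × 4.1311 = 4.6268 mm/d
Crop demand D = ETc × 14 d = 4.6268 × 14 = 64.775 mm
D − Pe = 64.775 − 7.0 = 57.775 mm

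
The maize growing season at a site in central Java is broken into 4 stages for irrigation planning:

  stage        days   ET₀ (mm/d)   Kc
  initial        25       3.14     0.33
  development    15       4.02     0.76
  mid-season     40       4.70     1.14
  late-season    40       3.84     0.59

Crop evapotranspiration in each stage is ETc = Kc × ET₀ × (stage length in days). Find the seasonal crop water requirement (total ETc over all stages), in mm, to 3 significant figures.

377 mm

initial: 0.33 × 3.14 × 25 = 25.91 mm
development: 0.76 × 4.02 × 15 = 45.83 mm
mid-season: 1.14 × 4.70 × 40 = 214.32 mm
late-season: 0.59 × 3.84 × 40 = 90.62 mm
Seasonal total = 376.68 mm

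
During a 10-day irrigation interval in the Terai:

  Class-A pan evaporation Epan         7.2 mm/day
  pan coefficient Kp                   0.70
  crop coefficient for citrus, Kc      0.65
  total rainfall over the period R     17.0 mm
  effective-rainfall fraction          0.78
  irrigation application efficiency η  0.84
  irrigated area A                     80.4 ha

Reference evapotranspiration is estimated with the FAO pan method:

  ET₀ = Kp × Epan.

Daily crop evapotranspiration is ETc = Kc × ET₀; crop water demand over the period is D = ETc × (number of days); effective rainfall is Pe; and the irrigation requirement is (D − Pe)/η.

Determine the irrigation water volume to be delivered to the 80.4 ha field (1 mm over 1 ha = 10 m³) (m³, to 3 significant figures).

18700 m³

ET₀ = 0.70 × 7.2 = 5.0400 mm/d
ETc = Kc × ET₀ = 0.65 × 5.0400 = 3.2760 mm/d
Crop demand D = ETc × 10 d = 3.2760 × 10 = 32.760 mm
Pe = 0.78 × 17.0 = 13.260 mm
D − Pe = 32.760 − 13.260 = 19.500 mm
Gross irrigation = 19.500 / 0.84 = 23.214 mm
Volume = 23.214 mm × 80.4 ha × 10 = 18664.1 m³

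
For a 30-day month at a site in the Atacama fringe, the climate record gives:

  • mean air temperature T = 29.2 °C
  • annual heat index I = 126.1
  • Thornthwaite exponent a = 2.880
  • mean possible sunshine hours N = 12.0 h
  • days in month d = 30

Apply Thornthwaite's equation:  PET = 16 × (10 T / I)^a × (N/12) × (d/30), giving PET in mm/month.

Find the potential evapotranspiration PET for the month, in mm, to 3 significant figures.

180 mm

10T/I = 10 × 29.2 / 126.1 = 2.3156
(10T/I)^a = 2.3156^2.880 = 11.2262
Uncorrected PET = 16 × 11.2262 = 179.619 mm
Correction = (N/12)(d/30) = (12.0/12)(30/30) = 1.0000
PET = 179.619 × 1.0000 = 179.619 mm/month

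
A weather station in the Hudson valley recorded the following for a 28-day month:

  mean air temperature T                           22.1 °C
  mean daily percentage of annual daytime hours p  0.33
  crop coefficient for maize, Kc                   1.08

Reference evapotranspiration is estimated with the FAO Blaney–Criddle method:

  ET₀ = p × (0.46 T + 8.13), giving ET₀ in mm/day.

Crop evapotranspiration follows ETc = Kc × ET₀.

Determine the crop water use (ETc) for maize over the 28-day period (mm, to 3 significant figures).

183 mm

ET₀ = 0.33 × (0.46 × 22.1 + 8.13) = 0.33 × 18.296 = 6.0377 mm/d
ETc = Kc × ET₀ = 1.08 × 6.0377 = 6.5207 mm/d
Over 28 days: 6.5207 × 28 = 182.580 mm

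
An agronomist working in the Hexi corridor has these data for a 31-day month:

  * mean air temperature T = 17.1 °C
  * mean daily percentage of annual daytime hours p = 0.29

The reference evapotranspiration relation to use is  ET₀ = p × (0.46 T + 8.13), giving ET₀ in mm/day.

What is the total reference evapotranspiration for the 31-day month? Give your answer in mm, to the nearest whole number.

ET₀ = 0.29 × (0.46 × 17.1 + 8.13) = 0.29 × 15.996 = 4.6388 mm/d
Monthly total = 4.6388 × 31 = 143.803 mm

144 mm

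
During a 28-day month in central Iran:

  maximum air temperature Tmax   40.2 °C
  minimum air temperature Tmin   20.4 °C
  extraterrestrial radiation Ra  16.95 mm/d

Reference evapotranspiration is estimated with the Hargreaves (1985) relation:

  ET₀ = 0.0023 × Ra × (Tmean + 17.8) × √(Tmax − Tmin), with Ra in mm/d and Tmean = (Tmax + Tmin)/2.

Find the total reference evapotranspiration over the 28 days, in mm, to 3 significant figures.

234 mm

Tmean = (40.2 + 20.4)/2 = 30.30 °C
ET₀ = 0.0023 × 16.95 × (30.30 + 17.8) × √19.8 = 0.0023 × 16.95 × 48.10 × 4.4497 = 8.3440 mm/d
Over 28 days: 8.3440 × 28 = 233.632 mm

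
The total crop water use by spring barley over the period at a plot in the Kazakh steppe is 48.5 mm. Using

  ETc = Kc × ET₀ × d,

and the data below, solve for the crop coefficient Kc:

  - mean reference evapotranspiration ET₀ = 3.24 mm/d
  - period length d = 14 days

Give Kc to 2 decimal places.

1.07

ETc = Kc × ET₀ × d  ⇒  Kc = ETc / (ET₀ × d)
Kc = 48.5 / (3.24 × 14) = 48.5 / 45.36 = 1.0692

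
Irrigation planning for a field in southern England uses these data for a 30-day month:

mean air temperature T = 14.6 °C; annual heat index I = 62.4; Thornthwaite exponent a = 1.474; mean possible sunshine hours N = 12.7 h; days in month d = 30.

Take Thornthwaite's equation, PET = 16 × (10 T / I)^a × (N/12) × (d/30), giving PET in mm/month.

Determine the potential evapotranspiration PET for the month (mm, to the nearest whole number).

59 mm

10T/I = 10 × 14.6 / 62.4 = 2.3397
(10T/I)^a = 2.3397^1.474 = 3.5006
Uncorrected PET = 16 × 3.5006 = 56.010 mm
Correction = (N/12)(d/30) = (12.7/12)(30/30) = 1.0583
PET = 56.010 × 1.0583 = 59.275 mm/month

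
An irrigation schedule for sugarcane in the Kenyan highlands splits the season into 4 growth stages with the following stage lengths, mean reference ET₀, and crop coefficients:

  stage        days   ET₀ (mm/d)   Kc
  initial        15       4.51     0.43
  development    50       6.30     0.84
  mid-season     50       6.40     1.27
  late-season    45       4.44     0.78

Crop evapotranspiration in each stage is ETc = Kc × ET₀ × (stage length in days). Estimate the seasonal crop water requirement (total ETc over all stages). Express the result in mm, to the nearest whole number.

856 mm

initial: 0.43 × 4.51 × 15 = 29.09 mm
development: 0.84 × 6.30 × 50 = 264.60 mm
mid-season: 1.27 × 6.40 × 50 = 406.40 mm
late-season: 0.78 × 4.44 × 45 = 155.84 mm
Seasonal total = 855.93 mm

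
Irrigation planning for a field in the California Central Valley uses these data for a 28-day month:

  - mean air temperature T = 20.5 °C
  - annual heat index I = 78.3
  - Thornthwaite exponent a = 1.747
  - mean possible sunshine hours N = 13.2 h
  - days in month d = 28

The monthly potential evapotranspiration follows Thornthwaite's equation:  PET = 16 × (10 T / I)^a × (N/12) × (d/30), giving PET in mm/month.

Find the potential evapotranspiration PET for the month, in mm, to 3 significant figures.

10T/I = 10 × 20.5 / 78.3 = 2.6181
(10T/I)^a = 2.6181^1.747 = 5.3731
Uncorrected PET = 16 × 5.3731 = 85.970 mm
Correction = (N/12)(d/30) = (13.2/12)(28/30) = 1.0267
PET = 85.970 × 1.0267 = 88.265 mm/month

88.3 mm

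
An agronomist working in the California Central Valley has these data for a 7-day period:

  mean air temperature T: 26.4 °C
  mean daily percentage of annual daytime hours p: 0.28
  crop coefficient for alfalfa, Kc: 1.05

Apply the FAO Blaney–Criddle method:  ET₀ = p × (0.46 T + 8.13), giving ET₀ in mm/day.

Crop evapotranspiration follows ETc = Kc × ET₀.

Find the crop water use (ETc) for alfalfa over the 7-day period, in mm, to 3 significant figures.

ET₀ = 0.28 × (0.46 × 26.4 + 8.13) = 0.28 × 20.274 = 5.6767 mm/d
ETc = Kc × ET₀ = 1.05 × 5.6767 = 5.9605 mm/d
Over 7 days: 5.9605 × 7 = 41.724 mm

41.7 mm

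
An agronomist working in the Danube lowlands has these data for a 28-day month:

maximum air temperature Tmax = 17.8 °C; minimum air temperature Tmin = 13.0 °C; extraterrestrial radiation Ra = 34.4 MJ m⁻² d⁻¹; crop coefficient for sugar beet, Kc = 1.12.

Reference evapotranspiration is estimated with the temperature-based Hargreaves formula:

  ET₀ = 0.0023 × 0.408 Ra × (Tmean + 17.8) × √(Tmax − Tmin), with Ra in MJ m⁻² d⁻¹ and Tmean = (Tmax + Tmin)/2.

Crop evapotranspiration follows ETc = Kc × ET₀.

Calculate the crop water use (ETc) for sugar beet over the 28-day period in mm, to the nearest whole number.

74 mm

Tmean = (17.8 + 13.0)/2 = 15.40 °C
0.408 Ra = 0.408 × 34.4 = 14.0352 mm/d equivalent
ET₀ = 0.0023 × 14.0352 × (15.40 + 17.8) × √4.8 = 0.0023 × 14.0352 × 33.20 × 2.1909 = 2.3480 mm/d
ETc = Kc × ET₀ = 1.12 × 2.3480 = 2.6298 mm/d
Over 28 days: 2.6298 × 28 = 73.634 mm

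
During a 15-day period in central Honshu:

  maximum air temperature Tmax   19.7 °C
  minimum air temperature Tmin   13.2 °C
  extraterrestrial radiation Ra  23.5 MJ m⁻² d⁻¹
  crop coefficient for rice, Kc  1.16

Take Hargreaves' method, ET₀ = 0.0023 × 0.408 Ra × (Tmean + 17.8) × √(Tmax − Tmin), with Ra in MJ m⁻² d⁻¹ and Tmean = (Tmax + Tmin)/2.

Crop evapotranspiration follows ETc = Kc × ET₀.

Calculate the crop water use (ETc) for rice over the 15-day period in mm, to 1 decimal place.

Tmean = (19.7 + 13.2)/2 = 16.45 °C
0.408 Ra = 0.408 × 23.5 = 9.5880 mm/d equivalent
ET₀ = 0.0023 × 9.5880 × (16.45 + 17.8) × √6.5 = 0.0023 × 9.5880 × 34.25 × 2.5495 = 1.9256 mm/d
ETc = Kc × ET₀ = 1.16 × 1.9256 = 2.2337 mm/d
Over 15 days: 2.2337 × 15 = 33.506 mm

33.5 mm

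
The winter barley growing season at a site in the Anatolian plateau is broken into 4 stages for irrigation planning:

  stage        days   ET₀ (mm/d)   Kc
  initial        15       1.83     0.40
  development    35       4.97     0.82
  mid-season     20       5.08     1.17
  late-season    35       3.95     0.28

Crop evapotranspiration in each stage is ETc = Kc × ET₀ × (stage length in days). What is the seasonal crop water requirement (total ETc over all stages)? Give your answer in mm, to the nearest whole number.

initial: 0.40 × 1.83 × 15 = 10.98 mm
development: 0.82 × 4.97 × 35 = 142.64 mm
mid-season: 1.17 × 5.08 × 20 = 118.87 mm
late-season: 0.28 × 3.95 × 35 = 38.71 mm
Seasonal total = 311.20 mm

311 mm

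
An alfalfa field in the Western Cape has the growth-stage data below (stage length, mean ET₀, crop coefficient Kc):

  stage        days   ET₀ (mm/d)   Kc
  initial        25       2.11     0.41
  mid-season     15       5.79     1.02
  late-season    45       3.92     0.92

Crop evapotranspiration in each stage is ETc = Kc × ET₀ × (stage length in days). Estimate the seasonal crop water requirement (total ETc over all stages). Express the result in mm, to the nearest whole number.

273 mm

initial: 0.41 × 2.11 × 25 = 21.63 mm
mid-season: 1.02 × 5.79 × 15 = 88.59 mm
late-season: 0.92 × 3.92 × 45 = 162.29 mm
Seasonal total = 272.51 mm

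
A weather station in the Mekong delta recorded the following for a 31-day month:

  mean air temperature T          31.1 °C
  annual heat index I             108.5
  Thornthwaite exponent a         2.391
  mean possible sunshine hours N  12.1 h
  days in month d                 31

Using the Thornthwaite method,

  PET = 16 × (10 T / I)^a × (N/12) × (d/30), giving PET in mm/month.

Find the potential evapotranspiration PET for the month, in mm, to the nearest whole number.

207 mm

10T/I = 10 × 31.1 / 108.5 = 2.8664
(10T/I)^a = 2.8664^2.391 = 12.4020
Uncorrected PET = 16 × 12.4020 = 198.432 mm
Correction = (N/12)(d/30) = (12.1/12)(31/30) = 1.0419
PET = 198.432 × 1.0419 = 206.746 mm/month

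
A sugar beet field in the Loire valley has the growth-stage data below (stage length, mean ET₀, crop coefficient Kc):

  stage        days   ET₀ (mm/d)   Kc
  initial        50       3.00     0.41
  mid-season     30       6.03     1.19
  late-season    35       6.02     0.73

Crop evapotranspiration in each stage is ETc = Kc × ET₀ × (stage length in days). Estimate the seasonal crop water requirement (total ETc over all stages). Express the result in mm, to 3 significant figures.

431 mm

initial: 0.41 × 3.00 × 50 = 61.50 mm
mid-season: 1.19 × 6.03 × 30 = 215.27 mm
late-season: 0.73 × 6.02 × 35 = 153.81 mm
Seasonal total = 430.58 mm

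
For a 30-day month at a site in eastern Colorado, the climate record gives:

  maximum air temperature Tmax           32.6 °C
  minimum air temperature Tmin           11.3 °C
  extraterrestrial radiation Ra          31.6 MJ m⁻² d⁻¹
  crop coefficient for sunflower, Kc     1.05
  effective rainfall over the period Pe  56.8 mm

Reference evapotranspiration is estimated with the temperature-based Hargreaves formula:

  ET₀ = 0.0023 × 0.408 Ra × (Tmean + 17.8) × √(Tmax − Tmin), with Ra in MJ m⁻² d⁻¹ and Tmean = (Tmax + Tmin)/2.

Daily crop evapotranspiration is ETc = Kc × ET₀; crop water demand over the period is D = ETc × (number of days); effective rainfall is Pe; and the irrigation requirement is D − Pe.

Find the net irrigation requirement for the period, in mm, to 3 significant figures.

115 mm

Tmean = (32.6 + 11.3)/2 = 21.95 °C
0.408 Ra = 0.408 × 31.6 = 12.8928 mm/d equivalent
ET₀ = 0.0023 × 12.8928 × (21.95 + 17.8) × √21.3 = 0.0023 × 12.8928 × 39.75 × 4.6152 = 5.4400 mm/d
ETc = Kc × ET₀ = 1.05 × 5.4400 = 5.7120 mm/d
Crop demand D = ETc × 30 d = 5.7120 × 30 = 171.360 mm
D − Pe = 171.360 − 56.8 = 114.560 mm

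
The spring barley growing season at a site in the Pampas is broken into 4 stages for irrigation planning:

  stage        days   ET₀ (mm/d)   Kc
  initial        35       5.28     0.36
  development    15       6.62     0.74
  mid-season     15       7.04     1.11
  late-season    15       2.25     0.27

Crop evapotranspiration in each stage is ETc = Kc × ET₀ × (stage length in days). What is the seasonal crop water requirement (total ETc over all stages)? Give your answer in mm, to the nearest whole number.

initial: 0.36 × 5.28 × 35 = 66.53 mm
development: 0.74 × 6.62 × 15 = 73.48 mm
mid-season: 1.11 × 7.04 × 15 = 117.22 mm
late-season: 0.27 × 2.25 × 15 = 9.11 mm
Seasonal total = 266.34 mm

266 mm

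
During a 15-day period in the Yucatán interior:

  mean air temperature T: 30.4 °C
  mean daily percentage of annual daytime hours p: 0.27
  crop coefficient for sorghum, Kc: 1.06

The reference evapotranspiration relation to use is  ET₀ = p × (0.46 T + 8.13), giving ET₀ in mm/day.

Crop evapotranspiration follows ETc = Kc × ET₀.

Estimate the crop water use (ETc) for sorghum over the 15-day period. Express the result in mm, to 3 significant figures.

ET₀ = 0.27 × (0.46 × 30.4 + 8.13) = 0.27 × 22.114 = 5.9708 mm/d
ETc = Kc × ET₀ = 1.06 × 5.9708 = 6.3290 mm/d
Over 15 days: 6.3290 × 15 = 94.935 mm

94.9 mm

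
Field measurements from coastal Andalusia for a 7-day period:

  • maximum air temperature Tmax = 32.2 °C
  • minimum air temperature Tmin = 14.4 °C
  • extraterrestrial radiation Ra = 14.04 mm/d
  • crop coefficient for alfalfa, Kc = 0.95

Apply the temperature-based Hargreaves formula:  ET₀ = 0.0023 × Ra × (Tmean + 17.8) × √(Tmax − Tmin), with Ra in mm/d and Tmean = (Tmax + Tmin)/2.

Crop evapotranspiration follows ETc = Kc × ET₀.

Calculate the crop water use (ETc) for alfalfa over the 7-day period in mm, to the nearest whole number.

Tmean = (32.2 + 14.4)/2 = 23.30 °C
ET₀ = 0.0023 × 14.04 × (23.30 + 17.8) × √17.8 = 0.0023 × 14.04 × 41.10 × 4.2190 = 5.5995 mm/d
ETc = Kc × ET₀ = 0.95 × 5.5995 = 5.3195 mm/d
Over 7 days: 5.3195 × 7 = 37.237 mm

37 mm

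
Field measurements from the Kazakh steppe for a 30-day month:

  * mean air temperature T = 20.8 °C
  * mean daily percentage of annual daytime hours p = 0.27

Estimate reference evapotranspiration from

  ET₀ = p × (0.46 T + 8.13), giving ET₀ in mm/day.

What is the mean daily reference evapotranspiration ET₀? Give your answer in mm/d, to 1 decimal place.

ET₀ = 0.27 × (0.46 × 20.8 + 8.13) = 0.27 × 17.698 = 4.7785 mm/d

4.8 mm/d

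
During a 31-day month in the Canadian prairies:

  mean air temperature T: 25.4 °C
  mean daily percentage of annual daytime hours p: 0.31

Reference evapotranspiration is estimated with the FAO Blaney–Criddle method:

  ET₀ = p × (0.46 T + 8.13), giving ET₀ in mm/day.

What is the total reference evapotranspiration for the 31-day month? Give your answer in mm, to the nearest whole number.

ET₀ = 0.31 × (0.46 × 25.4 + 8.13) = 0.31 × 19.814 = 6.1423 mm/d
Monthly total = 6.1423 × 31 = 190.411 mm

190 mm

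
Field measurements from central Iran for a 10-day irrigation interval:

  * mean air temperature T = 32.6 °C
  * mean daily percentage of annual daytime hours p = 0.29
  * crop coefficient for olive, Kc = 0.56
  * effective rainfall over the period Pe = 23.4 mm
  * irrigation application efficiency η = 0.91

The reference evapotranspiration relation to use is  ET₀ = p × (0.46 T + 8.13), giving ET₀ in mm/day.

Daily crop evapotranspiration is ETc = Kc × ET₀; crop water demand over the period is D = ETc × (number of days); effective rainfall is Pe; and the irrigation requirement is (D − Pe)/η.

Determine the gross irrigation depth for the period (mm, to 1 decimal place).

ET₀ = 0.29 × (0.46 × 32.6 + 8.13) = 0.29 × 23.126 = 6.7065 mm/d
ETc = Kc × ET₀ = 0.56 × 6.7065 = 3.7556 mm/d
Crop demand D = ETc × 10 d = 3.7556 × 10 = 37.556 mm
D − Pe = 37.556 − 23.4 = 14.156 mm
Gross irrigation = 14.156 / 0.91 = 15.556 mm

15.6 mm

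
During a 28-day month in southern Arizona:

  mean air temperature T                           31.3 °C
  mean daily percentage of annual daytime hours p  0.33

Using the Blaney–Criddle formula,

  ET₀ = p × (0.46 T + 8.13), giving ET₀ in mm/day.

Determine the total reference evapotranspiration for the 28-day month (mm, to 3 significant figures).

ET₀ = 0.33 × (0.46 × 31.3 + 8.13) = 0.33 × 22.528 = 7.4342 mm/d
Monthly total = 7.4342 × 28 = 208.158 mm

208 mm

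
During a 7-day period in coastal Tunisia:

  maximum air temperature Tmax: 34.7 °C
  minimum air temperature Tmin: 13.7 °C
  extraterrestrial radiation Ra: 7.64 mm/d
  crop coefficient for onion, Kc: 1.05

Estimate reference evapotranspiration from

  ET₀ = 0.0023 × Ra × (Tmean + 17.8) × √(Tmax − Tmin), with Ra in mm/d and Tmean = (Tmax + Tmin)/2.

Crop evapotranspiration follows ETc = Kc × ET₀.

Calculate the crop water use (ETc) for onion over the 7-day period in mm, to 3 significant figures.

Tmean = (34.7 + 13.7)/2 = 24.20 °C
ET₀ = 0.0023 × 7.64 × (24.20 + 17.8) × √21.0 = 0.0023 × 7.64 × 42.00 × 4.5826 = 3.3821 mm/d
ETc = Kc × ET₀ = 1.05 × 3.3821 = 3.5512 mm/d
Over 7 days: 3.5512 × 7 = 24.858 mm

24.9 mm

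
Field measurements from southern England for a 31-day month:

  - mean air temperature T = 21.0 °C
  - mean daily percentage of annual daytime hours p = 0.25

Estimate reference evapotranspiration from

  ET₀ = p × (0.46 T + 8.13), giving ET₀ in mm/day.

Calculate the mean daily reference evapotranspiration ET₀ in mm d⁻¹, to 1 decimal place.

ET₀ = 0.25 × (0.46 × 21.0 + 8.13) = 0.25 × 17.790 = 4.4475 mm/d

4.4 mm d⁻¹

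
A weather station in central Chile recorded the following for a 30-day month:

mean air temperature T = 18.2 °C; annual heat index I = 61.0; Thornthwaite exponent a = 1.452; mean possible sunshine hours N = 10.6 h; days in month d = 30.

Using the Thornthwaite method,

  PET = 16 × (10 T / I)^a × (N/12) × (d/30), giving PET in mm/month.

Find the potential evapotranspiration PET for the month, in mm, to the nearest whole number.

69 mm

10T/I = 10 × 18.2 / 61.0 = 2.9836
(10T/I)^a = 2.9836^1.452 = 4.8902
Uncorrected PET = 16 × 4.8902 = 78.243 mm
Correction = (N/12)(d/30) = (10.6/12)(30/30) = 0.8833
PET = 78.243 × 0.8833 = 69.112 mm/month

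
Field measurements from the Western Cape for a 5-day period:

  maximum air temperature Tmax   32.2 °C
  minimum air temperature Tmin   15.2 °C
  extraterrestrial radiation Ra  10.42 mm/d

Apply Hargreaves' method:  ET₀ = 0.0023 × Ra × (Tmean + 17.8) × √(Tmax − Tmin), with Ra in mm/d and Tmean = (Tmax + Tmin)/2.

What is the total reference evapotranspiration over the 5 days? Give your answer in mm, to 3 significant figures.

20.5 mm

Tmean = (32.2 + 15.2)/2 = 23.70 °C
ET₀ = 0.0023 × 10.42 × (23.70 + 17.8) × √17.0 = 0.0023 × 10.42 × 41.50 × 4.1231 = 4.1008 mm/d
Over 5 days: 4.1008 × 5 = 20.504 mm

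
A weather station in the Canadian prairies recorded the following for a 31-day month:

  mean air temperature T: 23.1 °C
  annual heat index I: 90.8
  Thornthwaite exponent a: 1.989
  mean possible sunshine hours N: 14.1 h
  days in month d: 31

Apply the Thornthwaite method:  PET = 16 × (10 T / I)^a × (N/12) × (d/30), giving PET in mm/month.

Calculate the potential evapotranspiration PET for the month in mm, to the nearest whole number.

124 mm

10T/I = 10 × 23.1 / 90.8 = 2.5441
(10T/I)^a = 2.5441^1.989 = 6.4063
Uncorrected PET = 16 × 6.4063 = 102.501 mm
Correction = (N/12)(d/30) = (14.1/12)(31/30) = 1.2142
PET = 102.501 × 1.2142 = 124.457 mm/month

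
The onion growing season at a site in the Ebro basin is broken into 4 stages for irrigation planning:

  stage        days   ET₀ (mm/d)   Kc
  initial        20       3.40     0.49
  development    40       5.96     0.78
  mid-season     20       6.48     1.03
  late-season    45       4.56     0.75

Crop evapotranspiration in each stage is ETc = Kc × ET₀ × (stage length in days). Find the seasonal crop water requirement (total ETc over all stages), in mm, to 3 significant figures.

initial: 0.49 × 3.40 × 20 = 33.32 mm
development: 0.78 × 5.96 × 40 = 185.95 mm
mid-season: 1.03 × 6.48 × 20 = 133.49 mm
late-season: 0.75 × 4.56 × 45 = 153.90 mm
Seasonal total = 506.66 mm

507 mm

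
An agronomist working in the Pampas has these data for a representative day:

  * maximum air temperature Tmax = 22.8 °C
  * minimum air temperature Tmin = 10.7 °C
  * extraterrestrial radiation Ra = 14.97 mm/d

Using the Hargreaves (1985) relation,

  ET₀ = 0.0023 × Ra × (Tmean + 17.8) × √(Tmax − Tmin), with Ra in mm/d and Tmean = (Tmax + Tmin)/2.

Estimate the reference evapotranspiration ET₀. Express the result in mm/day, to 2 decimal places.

4.14 mm/day

Tmean = (22.8 + 10.7)/2 = 16.75 °C
ET₀ = 0.0023 × 14.97 × (16.75 + 17.8) × √12.1 = 0.0023 × 14.97 × 34.55 × 3.4785 = 4.1380 mm/d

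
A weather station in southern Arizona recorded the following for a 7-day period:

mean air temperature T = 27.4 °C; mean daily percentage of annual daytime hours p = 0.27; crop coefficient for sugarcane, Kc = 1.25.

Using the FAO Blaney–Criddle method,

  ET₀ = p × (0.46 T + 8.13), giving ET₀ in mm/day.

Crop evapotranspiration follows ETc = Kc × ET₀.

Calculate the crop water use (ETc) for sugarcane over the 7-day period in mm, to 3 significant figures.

ET₀ = 0.27 × (0.46 × 27.4 + 8.13) = 0.27 × 20.734 = 5.5982 mm/d
ETc = Kc × ET₀ = 1.25 × 5.5982 = 6.9978 mm/d
Over 7 days: 6.9978 × 7 = 48.985 mm

49.0 mm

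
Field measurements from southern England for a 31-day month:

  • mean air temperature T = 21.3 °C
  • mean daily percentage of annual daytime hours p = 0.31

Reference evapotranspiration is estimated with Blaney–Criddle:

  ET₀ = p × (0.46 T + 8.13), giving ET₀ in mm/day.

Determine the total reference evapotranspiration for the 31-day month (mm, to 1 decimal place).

172.3 mm

ET₀ = 0.31 × (0.46 × 21.3 + 8.13) = 0.31 × 17.928 = 5.5577 mm/d
Monthly total = 5.5577 × 31 = 172.289 mm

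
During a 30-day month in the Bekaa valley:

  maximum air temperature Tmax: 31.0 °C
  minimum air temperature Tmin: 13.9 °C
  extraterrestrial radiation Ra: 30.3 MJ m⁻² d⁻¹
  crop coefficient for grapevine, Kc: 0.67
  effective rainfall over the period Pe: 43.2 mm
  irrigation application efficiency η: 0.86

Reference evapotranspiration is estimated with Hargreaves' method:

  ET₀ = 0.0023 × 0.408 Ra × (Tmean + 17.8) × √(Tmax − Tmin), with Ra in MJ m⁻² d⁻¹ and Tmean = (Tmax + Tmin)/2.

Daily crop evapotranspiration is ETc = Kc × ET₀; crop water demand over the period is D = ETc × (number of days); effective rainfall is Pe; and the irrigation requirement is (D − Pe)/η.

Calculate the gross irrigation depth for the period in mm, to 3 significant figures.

60.4 mm

Tmean = (31.0 + 13.9)/2 = 22.45 °C
0.408 Ra = 0.408 × 30.3 = 12.3624 mm/d equivalent
ET₀ = 0.0023 × 12.3624 × (22.45 + 17.8) × √17.1 = 0.0023 × 12.3624 × 40.25 × 4.1352 = 4.7325 mm/d
ETc = Kc × ET₀ = 0.67 × 4.7325 = 3.1708 mm/d
Crop demand D = ETc × 30 d = 3.1708 × 30 = 95.124 mm
D − Pe = 95.124 − 43.2 = 51.924 mm
Gross irrigation = 51.924 / 0.86 = 60.377 mm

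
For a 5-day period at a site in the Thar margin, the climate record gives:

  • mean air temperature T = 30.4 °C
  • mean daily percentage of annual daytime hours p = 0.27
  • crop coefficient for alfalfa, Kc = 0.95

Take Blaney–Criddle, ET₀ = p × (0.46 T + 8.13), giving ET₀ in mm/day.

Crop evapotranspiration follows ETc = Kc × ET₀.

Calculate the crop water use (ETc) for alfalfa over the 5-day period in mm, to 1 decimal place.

28.4 mm

ET₀ = 0.27 × (0.46 × 30.4 + 8.13) = 0.27 × 22.114 = 5.9708 mm/d
ETc = Kc × ET₀ = 0.95 × 5.9708 = 5.6723 mm/d
Over 5 days: 5.6723 × 5 = 28.362 mm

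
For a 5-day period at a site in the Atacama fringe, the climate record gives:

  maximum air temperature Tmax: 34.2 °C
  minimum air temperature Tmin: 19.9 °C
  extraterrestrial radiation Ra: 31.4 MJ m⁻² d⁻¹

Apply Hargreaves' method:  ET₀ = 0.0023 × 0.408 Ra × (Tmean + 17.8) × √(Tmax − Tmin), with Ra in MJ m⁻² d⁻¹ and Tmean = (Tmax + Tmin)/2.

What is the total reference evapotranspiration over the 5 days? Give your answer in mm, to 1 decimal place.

25.0 mm

Tmean = (34.2 + 19.9)/2 = 27.05 °C
0.408 Ra = 0.408 × 31.4 = 12.8112 mm/d equivalent
ET₀ = 0.0023 × 12.8112 × (27.05 + 17.8) × √14.3 = 0.0023 × 12.8112 × 44.85 × 3.7815 = 4.9974 mm/d
Over 5 days: 4.9974 × 5 = 24.987 mm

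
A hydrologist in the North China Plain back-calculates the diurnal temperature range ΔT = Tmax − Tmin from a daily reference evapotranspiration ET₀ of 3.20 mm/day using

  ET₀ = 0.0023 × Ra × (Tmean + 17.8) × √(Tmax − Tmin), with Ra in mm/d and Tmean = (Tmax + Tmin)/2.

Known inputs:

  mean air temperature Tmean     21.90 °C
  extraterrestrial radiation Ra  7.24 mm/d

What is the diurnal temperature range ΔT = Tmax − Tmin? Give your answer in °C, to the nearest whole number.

23 °C

√ΔT = ET₀ / [0.0023 × Ra × (Tmean+17.8)] = 3.20 / (0.0023 × 7.24 × 39.70) = 4.8405
ΔT = 4.8405² = 23.430 °C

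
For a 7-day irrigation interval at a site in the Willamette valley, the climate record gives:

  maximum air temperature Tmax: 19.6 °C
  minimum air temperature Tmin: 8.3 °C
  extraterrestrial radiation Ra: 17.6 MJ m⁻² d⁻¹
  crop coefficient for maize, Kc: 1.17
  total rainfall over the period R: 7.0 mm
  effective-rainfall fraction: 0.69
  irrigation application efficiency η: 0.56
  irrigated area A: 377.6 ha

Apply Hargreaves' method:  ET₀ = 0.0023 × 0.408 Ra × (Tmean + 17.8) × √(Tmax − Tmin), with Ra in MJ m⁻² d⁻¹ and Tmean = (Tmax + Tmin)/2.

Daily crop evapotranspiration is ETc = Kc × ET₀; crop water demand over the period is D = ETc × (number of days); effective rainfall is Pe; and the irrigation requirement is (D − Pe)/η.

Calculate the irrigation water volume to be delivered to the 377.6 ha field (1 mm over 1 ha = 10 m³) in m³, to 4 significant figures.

64780 m³

Tmean = (19.6 + 8.3)/2 = 13.95 °C
0.408 Ra = 0.408 × 17.6 = 7.1808 mm/d equivalent
ET₀ = 0.0023 × 7.1808 × (13.95 + 17.8) × √11.3 = 0.0023 × 7.1808 × 31.75 × 3.3615 = 1.7627 mm/d
ETc = Kc × ET₀ = 1.17 × 1.7627 = 2.0624 mm/d
Crop demand D = ETc × 7 d = 2.0624 × 7 = 14.437 mm
Pe = 0.69 × 7.0 = 4.830 mm
D − Pe = 14.437 − 4.830 = 9.607 mm
Gross irrigation = 9.607 / 0.56 = 17.155 mm
Volume = 17.155 mm × 377.6 ha × 10 = 64777.3 m³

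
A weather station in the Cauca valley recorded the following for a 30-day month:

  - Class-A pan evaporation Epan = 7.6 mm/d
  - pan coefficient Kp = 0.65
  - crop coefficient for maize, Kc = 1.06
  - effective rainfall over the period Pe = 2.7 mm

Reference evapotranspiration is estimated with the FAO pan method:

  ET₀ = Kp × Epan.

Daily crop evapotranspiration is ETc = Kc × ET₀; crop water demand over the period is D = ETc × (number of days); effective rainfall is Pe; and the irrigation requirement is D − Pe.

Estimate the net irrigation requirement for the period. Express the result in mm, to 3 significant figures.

154 mm

ET₀ = 0.65 × 7.6 = 4.9400 mm/d
ETc = Kc × ET₀ = 1.06 × 4.9400 = 5.2364 mm/d
Crop demand D = ETc × 30 d = 5.2364 × 30 = 157.092 mm
D − Pe = 157.092 − 2.7 = 154.392 mm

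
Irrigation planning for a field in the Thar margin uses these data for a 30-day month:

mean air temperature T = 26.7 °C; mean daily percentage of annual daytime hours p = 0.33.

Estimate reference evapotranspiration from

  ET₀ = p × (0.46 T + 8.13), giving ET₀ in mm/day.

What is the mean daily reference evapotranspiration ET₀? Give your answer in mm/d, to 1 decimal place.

6.7 mm/d

ET₀ = 0.33 × (0.46 × 26.7 + 8.13) = 0.33 × 20.412 = 6.7360 mm/d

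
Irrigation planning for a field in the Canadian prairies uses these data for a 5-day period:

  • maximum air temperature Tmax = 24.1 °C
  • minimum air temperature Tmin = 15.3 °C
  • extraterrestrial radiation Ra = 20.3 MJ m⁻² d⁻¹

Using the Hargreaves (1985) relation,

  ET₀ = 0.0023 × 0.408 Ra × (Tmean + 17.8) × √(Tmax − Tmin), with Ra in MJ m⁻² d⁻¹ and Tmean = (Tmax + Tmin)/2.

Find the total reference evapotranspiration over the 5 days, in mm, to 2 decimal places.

10.60 mm

Tmean = (24.1 + 15.3)/2 = 19.70 °C
0.408 Ra = 0.408 × 20.3 = 8.2824 mm/d equivalent
ET₀ = 0.0023 × 8.2824 × (19.70 + 17.8) × √8.8 = 0.0023 × 8.2824 × 37.50 × 2.9665 = 2.1191 mm/d
Over 5 days: 2.1191 × 5 = 10.596 mm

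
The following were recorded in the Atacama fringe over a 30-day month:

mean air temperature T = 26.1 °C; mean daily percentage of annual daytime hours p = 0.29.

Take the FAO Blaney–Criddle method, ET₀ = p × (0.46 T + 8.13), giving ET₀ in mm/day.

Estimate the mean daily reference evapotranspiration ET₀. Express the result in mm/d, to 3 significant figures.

5.84 mm/d

ET₀ = 0.29 × (0.46 × 26.1 + 8.13) = 0.29 × 20.136 = 5.8394 mm/d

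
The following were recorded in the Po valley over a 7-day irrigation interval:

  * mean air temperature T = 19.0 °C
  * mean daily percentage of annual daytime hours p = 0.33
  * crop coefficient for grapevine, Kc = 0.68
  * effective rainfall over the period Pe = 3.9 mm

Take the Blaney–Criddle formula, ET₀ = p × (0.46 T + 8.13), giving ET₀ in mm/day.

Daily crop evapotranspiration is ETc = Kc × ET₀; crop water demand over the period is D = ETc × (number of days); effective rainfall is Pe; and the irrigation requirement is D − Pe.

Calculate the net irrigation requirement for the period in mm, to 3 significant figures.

22.6 mm

ET₀ = 0.33 × (0.46 × 19.0 + 8.13) = 0.33 × 16.870 = 5.5671 mm/d
ETc = Kc × ET₀ = 0.68 × 5.5671 = 3.7856 mm/d
Crop demand D = ETc × 7 d = 3.7856 × 7 = 26.499 mm
D − Pe = 26.499 − 3.9 = 22.599 mm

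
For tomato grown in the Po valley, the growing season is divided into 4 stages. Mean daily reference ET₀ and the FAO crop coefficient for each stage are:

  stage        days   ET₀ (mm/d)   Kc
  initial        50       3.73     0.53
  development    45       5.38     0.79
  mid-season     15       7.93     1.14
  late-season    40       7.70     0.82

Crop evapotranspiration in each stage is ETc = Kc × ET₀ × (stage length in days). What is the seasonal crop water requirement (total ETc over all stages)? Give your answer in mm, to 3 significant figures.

678 mm

initial: 0.53 × 3.73 × 50 = 98.85 mm
development: 0.79 × 5.38 × 45 = 191.26 mm
mid-season: 1.14 × 7.93 × 15 = 135.60 mm
late-season: 0.82 × 7.70 × 40 = 252.56 mm
Seasonal total = 678.27 mm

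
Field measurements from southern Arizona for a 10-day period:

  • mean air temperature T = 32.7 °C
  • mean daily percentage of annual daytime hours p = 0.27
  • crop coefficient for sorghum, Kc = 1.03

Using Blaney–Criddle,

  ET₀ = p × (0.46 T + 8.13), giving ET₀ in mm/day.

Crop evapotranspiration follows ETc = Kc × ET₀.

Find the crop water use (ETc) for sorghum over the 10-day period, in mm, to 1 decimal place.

ET₀ = 0.27 × (0.46 × 32.7 + 8.13) = 0.27 × 23.172 = 6.2564 mm/d
ETc = Kc × ET₀ = 1.03 × 6.2564 = 6.4441 mm/d
Over 10 days: 6.4441 × 10 = 64.441 mm

64.4 mm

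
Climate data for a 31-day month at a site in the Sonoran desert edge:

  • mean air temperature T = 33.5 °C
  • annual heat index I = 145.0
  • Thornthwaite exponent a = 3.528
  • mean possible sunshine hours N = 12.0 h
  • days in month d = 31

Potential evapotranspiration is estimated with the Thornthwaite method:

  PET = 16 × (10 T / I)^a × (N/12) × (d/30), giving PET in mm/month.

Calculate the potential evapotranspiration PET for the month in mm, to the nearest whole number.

317 mm

10T/I = 10 × 33.5 / 145.0 = 2.3103
(10T/I)^a = 2.3103^3.528 = 19.1877
Uncorrected PET = 16 × 19.1877 = 307.003 mm
Correction = (N/12)(d/30) = (12.0/12)(31/30) = 1.0333
PET = 307.003 × 1.0333 = 317.226 mm/month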